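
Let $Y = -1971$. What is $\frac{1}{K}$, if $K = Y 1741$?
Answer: $- \frac{1}{3431511} \approx -2.9142 \cdot 10^{-7}$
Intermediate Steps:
$K = -3431511$ ($K = \left(-1971\right) 1741 = -3431511$)
$\frac{1}{K} = \frac{1}{-3431511} = - \frac{1}{3431511}$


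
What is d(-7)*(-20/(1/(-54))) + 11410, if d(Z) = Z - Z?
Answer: 11410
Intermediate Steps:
d(Z) = 0
d(-7)*(-20/(1/(-54))) + 11410 = 0*(-20/(1/(-54))) + 11410 = 0*(-20/(-1/54)) + 11410 = 0*(-20*(-54)) + 11410 = 0*1080 + 11410 = 0 + 11410 = 11410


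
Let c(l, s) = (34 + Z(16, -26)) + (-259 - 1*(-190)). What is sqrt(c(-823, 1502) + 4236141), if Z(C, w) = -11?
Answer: sqrt(4236095) ≈ 2058.2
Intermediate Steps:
c(l, s) = -46 (c(l, s) = (34 - 11) + (-259 - 1*(-190)) = 23 + (-259 + 190) = 23 - 69 = -46)
sqrt(c(-823, 1502) + 4236141) = sqrt(-46 + 4236141) = sqrt(4236095)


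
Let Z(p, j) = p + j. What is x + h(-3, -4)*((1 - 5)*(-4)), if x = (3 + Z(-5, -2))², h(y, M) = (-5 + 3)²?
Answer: 80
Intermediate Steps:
Z(p, j) = j + p
h(y, M) = 4 (h(y, M) = (-2)² = 4)
x = 16 (x = (3 + (-2 - 5))² = (3 - 7)² = (-4)² = 16)
x + h(-3, -4)*((1 - 5)*(-4)) = 16 + 4*((1 - 5)*(-4)) = 16 + 4*(-4*(-4)) = 16 + 4*16 = 16 + 64 = 80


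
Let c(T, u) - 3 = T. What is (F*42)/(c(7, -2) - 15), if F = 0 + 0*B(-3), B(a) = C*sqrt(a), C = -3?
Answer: 0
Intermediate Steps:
c(T, u) = 3 + T
B(a) = -3*sqrt(a)
F = 0 (F = 0 + 0*(-3*I*sqrt(3)) = 0 + 0 = 0)
(F*42)/(c(7, -2) - 15) = (0*42)/((3 + 7) - 15) = 0/(10 - 15) = 0/(-5) = 0*(-1/5) = 0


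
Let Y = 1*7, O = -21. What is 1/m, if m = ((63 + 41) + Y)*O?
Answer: -1/2331 ≈ -0.00042900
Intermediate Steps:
Y = 7
m = -2331 (m = ((63 + 41) + 7)*(-21) = (104 + 7)*(-21) = 111*(-21) = -2331)
1/m = 1/(-2331) = -1/2331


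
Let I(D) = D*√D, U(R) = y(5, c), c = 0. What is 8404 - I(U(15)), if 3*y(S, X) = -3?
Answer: 8404 + I ≈ 8404.0 + 1.0*I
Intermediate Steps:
y(S, X) = -1 (y(S, X) = (⅓)*(-3) = -1)
U(R) = -1
I(D) = D^(3/2)
8404 - I(U(15)) = 8404 - (-1)^(3/2) = 8404 - (-1)*I = 8404 + I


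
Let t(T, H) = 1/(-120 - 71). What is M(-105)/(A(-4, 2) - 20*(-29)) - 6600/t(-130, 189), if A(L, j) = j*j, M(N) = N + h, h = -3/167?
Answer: 61471889631/48764 ≈ 1.2606e+6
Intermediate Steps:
h = -3/167 (h = -3*1/167 = -3/167 ≈ -0.017964)
M(N) = -3/167 + N (M(N) = N - 3/167 = -3/167 + N)
A(L, j) = j²
t(T, H) = -1/191 (t(T, H) = 1/(-191) = -1/191)
M(-105)/(A(-4, 2) - 20*(-29)) - 6600/t(-130, 189) = (-3/167 - 105)/(2² - 20*(-29)) - 6600/(-1/191) = -17538/(167*(4 + 580)) - 6600*(-191) = -17538/167/584 + 1260600 = -17538/167*1/584 + 1260600 = -8769/48764 + 1260600 = 61471889631/48764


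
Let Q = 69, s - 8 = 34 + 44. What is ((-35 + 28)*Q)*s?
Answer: -41538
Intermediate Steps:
s = 86 (s = 8 + (34 + 44) = 8 + 78 = 86)
((-35 + 28)*Q)*s = ((-35 + 28)*69)*86 = -7*69*86 = -483*86 = -41538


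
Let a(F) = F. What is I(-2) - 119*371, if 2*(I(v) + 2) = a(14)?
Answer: -44144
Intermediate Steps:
I(v) = 5 (I(v) = -2 + (1/2)*14 = -2 + 7 = 5)
I(-2) - 119*371 = 5 - 119*371 = 5 - 44149 = -44144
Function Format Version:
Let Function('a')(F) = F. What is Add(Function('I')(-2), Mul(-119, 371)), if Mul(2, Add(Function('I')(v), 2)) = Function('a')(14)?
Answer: -44144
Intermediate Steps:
Function('I')(v) = 5 (Function('I')(v) = Add(-2, Mul(Rational(1, 2), 14)) = Add(-2, 7) = 5)
Add(Function('I')(-2), Mul(-119, 371)) = Add(5, Mul(-119, 371)) = Add(5, -44149) = -44144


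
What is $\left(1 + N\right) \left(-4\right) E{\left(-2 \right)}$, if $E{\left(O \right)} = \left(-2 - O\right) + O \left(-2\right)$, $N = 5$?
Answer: $-96$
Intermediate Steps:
$E{\left(O \right)} = -2 - 3 O$ ($E{\left(O \right)} = \left(-2 - O\right) - 2 O = -2 - 3 O$)
$\left(1 + N\right) \left(-4\right) E{\left(-2 \right)} = \left(1 + 5\right) \left(-4\right) \left(-2 - -6\right) = 6 \left(-4\right) \left(-2 + 6\right) = \left(-24\right) 4 = -96$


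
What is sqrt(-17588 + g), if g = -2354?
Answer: 13*I*sqrt(118) ≈ 141.22*I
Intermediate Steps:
sqrt(-17588 + g) = sqrt(-17588 - 2354) = sqrt(-19942) = 13*I*sqrt(118)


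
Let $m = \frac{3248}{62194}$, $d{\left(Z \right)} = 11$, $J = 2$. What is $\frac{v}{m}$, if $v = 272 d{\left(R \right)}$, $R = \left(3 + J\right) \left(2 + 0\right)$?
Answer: $\frac{11630278}{203} \approx 57292.0$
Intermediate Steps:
$R = 10$ ($R = \left(3 + 2\right) \left(2 + 0\right) = 5 \cdot 2 = 10$)
$v = 2992$ ($v = 272 \cdot 11 = 2992$)
$m = \frac{1624}{31097}$ ($m = 3248 \cdot \frac{1}{62194} = \frac{1624}{31097} \approx 0.052224$)
$\frac{v}{m} = \frac{2992}{\frac{1624}{31097}} = 2992 \cdot \frac{31097}{1624} = \frac{11630278}{203}$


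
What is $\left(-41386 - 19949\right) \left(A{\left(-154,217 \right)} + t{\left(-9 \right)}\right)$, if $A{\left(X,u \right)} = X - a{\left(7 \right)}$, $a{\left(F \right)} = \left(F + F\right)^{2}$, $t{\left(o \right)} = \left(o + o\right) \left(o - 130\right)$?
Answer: $-131992920$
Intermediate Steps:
$t{\left(o \right)} = 2 o \left(-130 + o\right)$
$a{\left(F \right)} = 4 F^{2}$ ($a{\left(F \right)} = \left(2 F\right)^{2} = 4 F^{2}$)
$A{\left(X,u \right)} = -196 + X$ ($A{\left(X,u \right)} = X - 4 \cdot 7^{2} = X - 4 \cdot 49 = X - 196 = -196 + X$)
$\left(-41386 - 19949\right) \left(A{\left(-154,217 \right)} + t{\left(-9 \right)}\right) = \left(-41386 - 19949\right) \left(\left(-196 - 154\right) + 2 \left(-9\right) \left(-130 - 9\right)\right) = - 61335 \left(-350 + 2 \left(-9\right) \left(-139\right)\right) = - 61335 \left(-350 + 2502\right) = \left(-61335\right) 2152 = -131992920$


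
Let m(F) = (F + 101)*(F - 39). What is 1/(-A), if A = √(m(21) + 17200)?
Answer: -√31/682 ≈ -0.0081639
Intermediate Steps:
m(F) = (-39 + F)*(101 + F) (m(F) = (101 + F)*(-39 + F) = (-39 + F)*(101 + F))
A = 22*√31 (A = √((-3939 + 21² + 62*21) + 17200) = √((-3939 + 441 + 1302) + 17200) = √(-2196 + 17200) = √15004 = 22*√31 ≈ 122.49)
1/(-A) = 1/(-22*√31) = -√31/682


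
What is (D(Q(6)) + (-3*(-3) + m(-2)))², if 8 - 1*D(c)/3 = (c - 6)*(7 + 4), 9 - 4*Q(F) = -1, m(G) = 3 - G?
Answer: 94249/4 ≈ 23562.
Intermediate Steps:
Q(F) = 5/2 (Q(F) = 9/4 - ¼*(-1) = 9/4 + ¼ = 5/2)
D(c) = 222 - 33*c (D(c) = 24 - 3*(c - 6)*(7 + 4) = 24 - 3*(-6 + c)*11 = 24 - 3*(-66 + 11*c) = 24 + (198 - 33*c) = 222 - 33*c)
(D(Q(6)) + (-3*(-3) + m(-2)))² = ((222 - 33*5/2) + (-3*(-3) + (3 - 1*(-2))))² = ((222 - 165/2) + (9 + (3 + 2)))² = (279/2 + (9 + 5))² = (279/2 + 14)² = (307/2)² = 94249/4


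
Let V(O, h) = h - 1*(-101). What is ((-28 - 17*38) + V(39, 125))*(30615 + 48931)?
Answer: -35636608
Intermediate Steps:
V(O, h) = 101 + h (V(O, h) = h + 101 = 101 + h)
((-28 - 17*38) + V(39, 125))*(30615 + 48931) = ((-28 - 17*38) + (101 + 125))*(30615 + 48931) = ((-28 - 646) + 226)*79546 = (-674 + 226)*79546 = -448*79546 = -35636608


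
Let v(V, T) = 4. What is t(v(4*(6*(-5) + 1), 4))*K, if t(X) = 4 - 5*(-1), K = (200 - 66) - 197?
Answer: -567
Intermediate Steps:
K = -63 (K = 134 - 197 = -63)
t(X) = 9 (t(X) = 4 + 5 = 9)
t(v(4*(6*(-5) + 1), 4))*K = 9*(-63) = -567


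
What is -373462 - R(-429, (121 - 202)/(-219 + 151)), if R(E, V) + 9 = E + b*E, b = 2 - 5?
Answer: -374311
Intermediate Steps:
b = -3
R(E, V) = -9 - 2*E (R(E, V) = -9 + (E - 3*E) = -9 - 2*E)
-373462 - R(-429, (121 - 202)/(-219 + 151)) = -373462 - (-9 - 2*(-429)) = -373462 - (-9 + 858) = -373462 - 1*849 = -373462 - 849 = -374311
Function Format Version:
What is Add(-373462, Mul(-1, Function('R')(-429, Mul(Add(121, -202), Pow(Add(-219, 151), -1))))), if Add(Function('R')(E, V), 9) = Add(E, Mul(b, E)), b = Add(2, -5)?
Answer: -374311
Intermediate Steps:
b = -3
Function('R')(E, V) = Add(-9, Mul(-2, E)) (Function('R')(E, V) = Add(-9, Add(E, Mul(-3, E))) = Add(-9, Mul(-2, E)))
Add(-373462, Mul(-1, Function('R')(-429, Mul(Add(121, -202), Pow(Add(-219, 151), -1))))) = Add(-373462, Mul(-1, Add(-9, Mul(-2, -429)))) = Add(-373462, Mul(-1, Add(-9, 858))) = Add(-373462, Mul(-1, 849)) = Add(-373462, -849) = -374311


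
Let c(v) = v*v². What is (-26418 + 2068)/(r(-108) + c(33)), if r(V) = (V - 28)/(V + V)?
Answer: -328725/485158 ≈ -0.67756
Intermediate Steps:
c(v) = v³
r(V) = (-28 + V)/(2*V) (r(V) = (-28 + V)/((2*V)) = (-28 + V)*(1/(2*V)) = (-28 + V)/(2*V))
(-26418 + 2068)/(r(-108) + c(33)) = (-26418 + 2068)/((½)*(-28 - 108)/(-108) + 33³) = -24350/((½)*(-1/108)*(-136) + 35937) = -24350/(17/27 + 35937) = -24350/970316/27 = -24350*27/970316 = -328725/485158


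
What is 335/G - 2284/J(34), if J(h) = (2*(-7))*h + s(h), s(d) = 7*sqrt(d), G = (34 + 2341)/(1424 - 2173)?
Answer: -9050627/89775 + 1142*sqrt(34)/16065 ≈ -100.40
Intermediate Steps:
G = -2375/749 (G = 2375/(-749) = 2375*(-1/749) = -2375/749 ≈ -3.1709)
J(h) = -14*h + 7*sqrt(h) (J(h) = (2*(-7))*h + 7*sqrt(h) = -14*h + 7*sqrt(h))
335/G - 2284/J(34) = 335/(-2375/749) - 2284/(-14*34 + 7*sqrt(34)) = 335*(-749/2375) - 2284/(-476 + 7*sqrt(34)) = -50183/475 - 2284/(-476 + 7*sqrt(34))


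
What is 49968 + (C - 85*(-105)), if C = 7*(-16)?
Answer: 58781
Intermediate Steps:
C = -112
49968 + (C - 85*(-105)) = 49968 + (-112 - 85*(-105)) = 49968 + (-112 + 8925) = 49968 + 8813 = 58781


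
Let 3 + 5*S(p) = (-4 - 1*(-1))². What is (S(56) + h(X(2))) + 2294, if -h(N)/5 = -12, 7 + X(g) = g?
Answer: 11776/5 ≈ 2355.2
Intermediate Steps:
S(p) = 6/5 (S(p) = -⅗ + (-4 - 1*(-1))²/5 = -⅗ + (-4 + 1)²/5 = -⅗ + (⅕)*(-3)² = -⅗ + (⅕)*9 = -⅗ + 9/5 = 6/5)
X(g) = -7 + g
h(N) = 60 (h(N) = -5*(-12) = 60)
(S(56) + h(X(2))) + 2294 = (6/5 + 60) + 2294 = 306/5 + 2294 = 11776/5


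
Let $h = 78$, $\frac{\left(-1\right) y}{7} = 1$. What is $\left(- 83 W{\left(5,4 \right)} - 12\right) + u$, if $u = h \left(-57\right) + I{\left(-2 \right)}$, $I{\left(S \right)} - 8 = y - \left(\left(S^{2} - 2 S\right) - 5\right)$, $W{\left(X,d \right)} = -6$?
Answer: $-3962$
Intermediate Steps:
$y = -7$ ($y = \left(-7\right) 1 = -7$)
$I{\left(S \right)} = 6 - S^{2} + 2 S$ ($I{\left(S \right)} = 8 - \left(2 + S^{2} - 2 S\right) = 6 - S^{2} + 2 S$)
$u = -4448$ ($u = 78 \left(-57\right) + \left(6 - \left(-2\right)^{2} + 2 \left(-2\right)\right) = -4446 - 2 = -4448$)
$\left(- 83 W{\left(5,4 \right)} - 12\right) + u = \left(\left(-83\right) \left(-6\right) - 12\right) - 4448 = \left(498 - 12\right) - 4448 = 486 - 4448 = -3962$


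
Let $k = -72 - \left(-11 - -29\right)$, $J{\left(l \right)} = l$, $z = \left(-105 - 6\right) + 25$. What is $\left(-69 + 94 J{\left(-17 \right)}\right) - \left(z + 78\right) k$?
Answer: $-2387$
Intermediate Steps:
$z = -86$ ($z = -111 + 25 = -86$)
$k = -90$ ($k = -72 - \left(-11 + 29\right) = -72 - 18 = -90$)
$\left(-69 + 94 J{\left(-17 \right)}\right) - \left(z + 78\right) k = \left(-69 + 94 \left(-17\right)\right) - \left(-86 + 78\right) \left(-90\right) = \left(-69 - 1598\right) - \left(-8\right) \left(-90\right) = -1667 - 720 = -2387$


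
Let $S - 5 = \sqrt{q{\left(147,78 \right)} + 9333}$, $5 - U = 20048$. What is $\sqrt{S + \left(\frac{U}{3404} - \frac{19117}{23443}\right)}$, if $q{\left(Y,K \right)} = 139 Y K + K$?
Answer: $\frac{\sqrt{-55347980929649 + 32489977200004 \sqrt{1603185}}}{5699998} \approx 35.559$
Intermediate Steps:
$U = -20043$ ($U = 5 - 20048 = -20043$)
$q{\left(Y,K \right)} = K + 139 K Y$ ($q{\left(Y,K \right)} = 139 K Y + K = K + 139 K Y$)
$S = 5 + \sqrt{1603185}$ ($S = 5 + \sqrt{78 \left(1 + 139 \cdot 147\right) + 9333} = 5 + \sqrt{78 \left(1 + 20433\right) + 9333} = 5 + \sqrt{78 \cdot 20434 + 9333} = 5 + \sqrt{1593852 + 9333} = 5 + \sqrt{1603185} \approx 1271.2$)
$\sqrt{S + \left(\frac{U}{3404} - \frac{19117}{23443}\right)} = \sqrt{\left(5 + \sqrt{1603185}\right) - \left(\frac{2731}{3349} + \frac{20043}{3404}\right)} = \sqrt{\left(5 + \sqrt{1603185}\right) - \frac{76420331}{11399996}} = \sqrt{- \frac{19420351}{11399996} + \sqrt{1603185}}$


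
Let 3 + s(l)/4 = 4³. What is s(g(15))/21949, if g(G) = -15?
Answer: 244/21949 ≈ 0.011117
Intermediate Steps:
s(l) = 244 (s(l) = -12 + 4*4³ = -12 + 4*64 = -12 + 256 = 244)
s(g(15))/21949 = 244/21949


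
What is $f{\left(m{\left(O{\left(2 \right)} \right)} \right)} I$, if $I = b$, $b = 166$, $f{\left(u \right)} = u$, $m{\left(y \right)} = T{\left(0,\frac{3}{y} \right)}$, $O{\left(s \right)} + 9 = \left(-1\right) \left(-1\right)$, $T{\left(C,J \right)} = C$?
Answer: $0$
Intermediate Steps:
$O{\left(s \right)} = -8$ ($O{\left(s \right)} = -9 - -1 = -9 + 1 = -8$)
$m{\left(y \right)} = 0$
$I = 166$
$f{\left(m{\left(O{\left(2 \right)} \right)} \right)} I = 0 \cdot 166 = 0$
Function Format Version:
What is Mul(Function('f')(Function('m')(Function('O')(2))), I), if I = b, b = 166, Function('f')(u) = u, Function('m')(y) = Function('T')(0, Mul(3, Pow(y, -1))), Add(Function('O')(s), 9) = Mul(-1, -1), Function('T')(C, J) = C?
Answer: 0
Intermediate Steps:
Function('O')(s) = -8 (Function('O')(s) = Add(-9, Mul(-1, -1)) = Add(-9, 1) = -8)
Function('m')(y) = 0
I = 166
Mul(Function('f')(Function('m')(Function('O')(2))), I) = Mul(0, 166) = 0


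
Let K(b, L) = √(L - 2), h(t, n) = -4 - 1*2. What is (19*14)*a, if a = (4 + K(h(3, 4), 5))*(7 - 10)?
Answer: -3192 - 798*√3 ≈ -4574.2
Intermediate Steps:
h(t, n) = -6 (h(t, n) = -4 - 2 = -6)
K(b, L) = √(-2 + L)
a = -12 - 3*√3 (a = (4 + √(-2 + 5))*(7 - 10) = (4 + √3)*(-3) = -12 - 3*√3 ≈ -17.196)
(19*14)*a = (19*14)*(-12 - 3*√3) = 266*(-12 - 3*√3) = -3192 - 798*√3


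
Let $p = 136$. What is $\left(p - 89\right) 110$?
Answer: $5170$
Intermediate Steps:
$\left(p - 89\right) 110 = \left(136 - 89\right) 110 = 47 \cdot 110 = 5170$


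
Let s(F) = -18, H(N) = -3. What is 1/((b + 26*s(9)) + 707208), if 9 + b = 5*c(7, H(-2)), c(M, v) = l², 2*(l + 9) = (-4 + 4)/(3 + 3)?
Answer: 1/707136 ≈ 1.4142e-6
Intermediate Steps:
l = -9 (l = -9 + ((-4 + 4)/(3 + 3))/2 = -9 + (0/6)/2 = -9 + (0*(⅙))/2 = -9 + (½)*0 = -9 + 0 = -9)
c(M, v) = 81 (c(M, v) = (-9)² = 81)
b = 396 (b = -9 + 5*81 = -9 + 405 = 396)
1/((b + 26*s(9)) + 707208) = 1/((396 + 26*(-18)) + 707208) = 1/((396 - 468) + 707208) = 1/(-72 + 707208) = 1/707136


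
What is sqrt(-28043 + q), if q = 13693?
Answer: 5*I*sqrt(574) ≈ 119.79*I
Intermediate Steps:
sqrt(-28043 + q) = sqrt(-28043 + 13693) = sqrt(-14350) = 5*I*sqrt(574)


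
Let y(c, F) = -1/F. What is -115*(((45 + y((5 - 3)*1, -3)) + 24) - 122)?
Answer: 18170/3 ≈ 6056.7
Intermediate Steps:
-115*(((45 + y((5 - 3)*1, -3)) + 24) - 122) = -115*(((45 - 1/(-3)) + 24) - 122) = -115*(((45 - 1*(-⅓)) + 24) - 122) = -115*(((45 + ⅓) + 24) - 122) = -115*((136/3 + 24) - 122) = -115*(208/3 - 122) = -115*(-158/3) = 18170/3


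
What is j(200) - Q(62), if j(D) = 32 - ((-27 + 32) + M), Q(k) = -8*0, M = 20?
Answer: 7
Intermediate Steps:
Q(k) = 0
j(D) = 7 (j(D) = 32 - ((-27 + 32) + 20) = 32 - (5 + 20) = 32 - 1*25 = 32 - 25 = 7)
j(200) - Q(62) = 7 - 1*0 = 7 + 0 = 7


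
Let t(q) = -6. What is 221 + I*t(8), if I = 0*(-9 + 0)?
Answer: 221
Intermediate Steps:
I = 0 (I = 0*(-9) = 0)
221 + I*t(8) = 221 + 0*(-6) = 221 + 0 = 221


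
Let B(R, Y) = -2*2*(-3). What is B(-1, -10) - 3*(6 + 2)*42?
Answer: -996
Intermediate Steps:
B(R, Y) = 12 (B(R, Y) = -4*(-3) = 12)
B(-1, -10) - 3*(6 + 2)*42 = 12 - 3*(6 + 2)*42 = 12 - 3*8*42 = 12 - 24*42 = 12 - 1008 = -996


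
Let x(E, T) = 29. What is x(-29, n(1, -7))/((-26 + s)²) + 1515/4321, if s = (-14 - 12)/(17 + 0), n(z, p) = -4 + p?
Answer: 368035661/946402704 ≈ 0.38888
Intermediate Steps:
s = -26/17 ≈ -1.5294
x(-29, n(1, -7))/((-26 + s)²) + 1515/4321 = 29/((-26 - 26/17)²) + 1515/4321 = 29/((-468/17)²) + 1515*(1/4321) = 29/(219024/289) + 1515/4321 = 29*(289/219024) + 1515/4321 = 8381/219024 + 1515/4321 = 368035661/946402704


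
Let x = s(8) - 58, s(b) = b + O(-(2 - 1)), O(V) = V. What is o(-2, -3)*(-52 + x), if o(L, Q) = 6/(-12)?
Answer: 103/2 ≈ 51.500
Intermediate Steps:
s(b) = -1 + b (s(b) = b - (2 - 1) = b - 1*1 = b - 1 = -1 + b)
o(L, Q) = -½ (o(L, Q) = 6*(-1/12) = -½)
x = -51 (x = (-1 + 8) - 58 = 7 - 58 = -51)
o(-2, -3)*(-52 + x) = -(-52 - 51)/2 = -½*(-103) = 103/2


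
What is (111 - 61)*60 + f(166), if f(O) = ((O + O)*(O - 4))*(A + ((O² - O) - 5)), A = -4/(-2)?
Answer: 1472985408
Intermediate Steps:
A = 2 (A = -4*(-½) = 2)
f(O) = 2*O*(-4 + O)*(-3 + O² - O) (f(O) = ((O + O)*(O - 4))*(2 + ((O² - O) - 5)) = ((2*O)*(-4 + O))*(2 + (-5 + O² - O)) = (2*O*(-4 + O))*(-3 + O² - O) = 2*O*(-4 + O)*(-3 + O² - O))
(111 - 61)*60 + f(166) = (111 - 61)*60 + 2*166*(12 + 166 + 166³ - 5*166²) = 50*60 + 2*166*(12 + 166 + 4574296 - 5*27556) = 3000 + 2*166*(12 + 166 + 4574296 - 137780) = 3000 + 2*166*4436694 = 3000 + 1472982408 = 1472985408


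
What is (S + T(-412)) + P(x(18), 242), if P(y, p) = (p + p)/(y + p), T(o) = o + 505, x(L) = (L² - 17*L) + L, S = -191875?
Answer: -26657456/139 ≈ -1.9178e+5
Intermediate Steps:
x(L) = L² - 16*L
T(o) = 505 + o
P(y, p) = 2*p/(p + y) (P(y, p) = (2*p)/(p + y) = 2*p/(p + y))
(S + T(-412)) + P(x(18), 242) = (-191875 + (505 - 412)) + 2*242/(242 + 18*(-16 + 18)) = (-191875 + 93) + 2*242/(242 + 18*2) = -191782 + 2*242/(242 + 36) = -191782 + 2*242/278 = -191782 + 2*242*(1/278) = -191782 + 242/139 = -26657456/139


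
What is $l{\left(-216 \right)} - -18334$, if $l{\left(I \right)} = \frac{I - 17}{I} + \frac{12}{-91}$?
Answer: $\frac{360391715}{19656} \approx 18335.0$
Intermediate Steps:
$l{\left(I \right)} = - \frac{12}{91} + \frac{-17 + I}{I}$ ($l{\left(I \right)} = \frac{I - 17}{I} + 12 \left(- \frac{1}{91}\right) = \frac{-17 + I}{I} - \frac{12}{91} = - \frac{12}{91} + \frac{-17 + I}{I}$)
$l{\left(-216 \right)} - -18334 = \left(\frac{79}{91} - \frac{17}{-216}\right) - -18334 = \left(\frac{79}{91} - - \frac{17}{216}\right) + 18334 = \left(\frac{79}{91} + \frac{17}{216}\right) + 18334 = \frac{18611}{19656} + 18334 = \frac{360391715}{19656}$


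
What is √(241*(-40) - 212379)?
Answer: 7*I*√4531 ≈ 471.19*I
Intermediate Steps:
√(241*(-40) - 212379) = √(-9640 - 212379) = √(-222019) = 7*I*√4531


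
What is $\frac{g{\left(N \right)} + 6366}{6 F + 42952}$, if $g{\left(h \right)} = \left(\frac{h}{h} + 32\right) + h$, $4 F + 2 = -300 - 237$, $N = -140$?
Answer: $\frac{12518}{84287} \approx 0.14852$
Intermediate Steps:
$F = - \frac{539}{4}$ ($F = - \frac{1}{2} + \frac{-300 - 237}{4} = - \frac{1}{2} + \frac{1}{4} \left(-537\right) = - \frac{1}{2} - \frac{537}{4} = - \frac{539}{4} \approx -134.75$)
$g{\left(h \right)} = 33 + h$ ($g{\left(h \right)} = \left(1 + 32\right) + h = 33 + h$)
$\frac{g{\left(N \right)} + 6366}{6 F + 42952} = \frac{\left(33 - 140\right) + 6366}{6 \left(- \frac{539}{4}\right) + 42952} = \frac{-107 + 6366}{- \frac{1617}{2} + 42952} = \frac{6259}{\frac{84287}{2}} = 6259 \cdot \frac{2}{84287} = \frac{12518}{84287}$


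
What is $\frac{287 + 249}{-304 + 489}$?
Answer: $\frac{536}{185} \approx 2.8973$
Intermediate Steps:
$\frac{287 + 249}{-304 + 489} = \frac{536}{185}$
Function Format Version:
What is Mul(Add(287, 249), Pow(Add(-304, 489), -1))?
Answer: Rational(536, 185) ≈ 2.8973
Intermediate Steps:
Mul(Add(287, 249), Pow(Add(-304, 489), -1)) = Mul(536, Pow(185, -1)) = Mul(536, Rational(1, 185)) = Rational(536, 185)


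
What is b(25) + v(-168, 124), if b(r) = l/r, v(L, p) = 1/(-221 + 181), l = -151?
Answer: -1213/200 ≈ -6.0650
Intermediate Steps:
v(L, p) = -1/40 (v(L, p) = 1/(-40) = -1/40)
b(r) = -151/r
b(25) + v(-168, 124) = -151/25 - 1/40 = -1213/200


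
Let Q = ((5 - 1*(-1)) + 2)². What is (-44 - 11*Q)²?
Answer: 559504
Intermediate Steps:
Q = 64 (Q = ((5 + 1) + 2)² = (6 + 2)² = 8² = 64)
(-44 - 11*Q)² = (-44 - 11*64)² = (-44 - 704)² = (-748)² = 559504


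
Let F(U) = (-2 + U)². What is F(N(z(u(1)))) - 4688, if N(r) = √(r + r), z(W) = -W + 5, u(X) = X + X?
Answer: -4688 + (2 - √6)² ≈ -4687.8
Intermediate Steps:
u(X) = 2*X
z(W) = 5 - W
N(r) = √2*√r (N(r) = √(2*r) = √2*√r)
F(N(z(u(1)))) - 4688 = (-2 + √2*√(5 - 2))² - 4688 = (-2 + √2*√3)² - 4688 = (-2 + √6)² - 4688 = -4688 + (-2 + √6)²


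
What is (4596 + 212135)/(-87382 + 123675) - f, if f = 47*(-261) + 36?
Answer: 444116414/36293 ≈ 12237.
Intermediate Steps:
f = -12231 (f = -12267 + 36 = -12231)
(4596 + 212135)/(-87382 + 123675) - f = (4596 + 212135)/(-87382 + 123675) - 1*(-12231) = 216731/36293 + 12231 = 444116414/36293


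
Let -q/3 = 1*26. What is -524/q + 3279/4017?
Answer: 30265/4017 ≈ 7.5342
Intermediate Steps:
q = -78 (q = -3*26 = -78)
-524/q + 3279/4017 = -524/(-78) + 3279/4017 = -524*(-1/78) + 3279*(1/4017) = 262/39 + 1093/1339 = 30265/4017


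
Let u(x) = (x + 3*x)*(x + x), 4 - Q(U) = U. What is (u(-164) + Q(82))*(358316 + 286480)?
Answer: 138689171640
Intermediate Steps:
Q(U) = 4 - U
u(x) = 8*x² (u(x) = (4*x)*(2*x) = 8*x²)
(u(-164) + Q(82))*(358316 + 286480) = (8*(-164)² + (4 - 1*82))*(358316 + 286480) = (8*26896 + (4 - 82))*644796 = (215168 - 78)*644796 = 215090*644796 = 138689171640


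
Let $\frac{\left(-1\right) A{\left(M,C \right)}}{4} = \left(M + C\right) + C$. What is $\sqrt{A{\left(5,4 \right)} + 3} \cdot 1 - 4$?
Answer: $-4 + 7 i \approx -4.0 + 7.0 i$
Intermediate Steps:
$A{\left(M,C \right)} = - 8 C - 4 M$ ($A{\left(M,C \right)} = - 4 \left(\left(M + C\right) + C\right) = - 4 \left(\left(C + M\right) + C\right) = - 4 \left(M + 2 C\right) = - 8 C - 4 M$)
$\sqrt{A{\left(5,4 \right)} + 3} \cdot 1 - 4 = \sqrt{\left(\left(-8\right) 4 - 20\right) + 3} \cdot 1 - 4 = \sqrt{\left(-32 - 20\right) + 3} \cdot 1 - 4 = \sqrt{-52 + 3} \cdot 1 - 4 = \sqrt{-49} \cdot 1 - 4 = 7 i 1 - 4 = 7 i - 4 = -4 + 7 i$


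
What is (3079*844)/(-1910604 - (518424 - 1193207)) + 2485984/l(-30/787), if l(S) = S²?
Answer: 475711196032233604/278059725 ≈ 1.7108e+9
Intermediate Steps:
(3079*844)/(-1910604 - (518424 - 1193207)) + 2485984/l(-30/787) = (3079*844)/(-1910604 - (518424 - 1193207)) + 2485984/((-30/787)²) = 2598676/(-1910604 - 1*(-674783)) + 2485984/((-30*1/787)²) = 2598676/(-1910604 + 674783) + 2485984/((-30/787)²) = 2598676/(-1235821) + 2485984/(900/619369) = 2598676*(-1/1235821) + 2485984*(619369/900) = -2598676/1235821 + 384935356024/225 = 475711196032233604/278059725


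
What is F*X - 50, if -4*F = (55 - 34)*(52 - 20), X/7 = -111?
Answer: 130486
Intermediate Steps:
X = -777 (X = 7*(-111) = -777)
F = -168 (F = -(55 - 34)*(52 - 20)/4 = -21*32/4 = -1/4*672 = -168)
F*X - 50 = -168*(-777) - 50 = 130536 - 50 = 130486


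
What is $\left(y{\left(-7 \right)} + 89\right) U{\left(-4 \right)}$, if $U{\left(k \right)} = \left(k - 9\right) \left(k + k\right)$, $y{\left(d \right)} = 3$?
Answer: $9568$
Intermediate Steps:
$U{\left(k \right)} = 2 k \left(-9 + k\right)$ ($U{\left(k \right)} = \left(-9 + k\right) 2 k = 2 k \left(-9 + k\right)$)
$\left(y{\left(-7 \right)} + 89\right) U{\left(-4 \right)} = \left(3 + 89\right) 2 \left(-4\right) \left(-9 - 4\right) = 92 \cdot 2 \left(-4\right) \left(-13\right) = 92 \cdot 104 = 9568$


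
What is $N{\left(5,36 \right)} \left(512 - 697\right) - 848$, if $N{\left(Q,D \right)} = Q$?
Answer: $-1773$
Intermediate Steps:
$N{\left(5,36 \right)} \left(512 - 697\right) - 848 = 5 \left(512 - 697\right) - 848 = 5 \left(-185\right) - 848 = -925 - 848 = -1773$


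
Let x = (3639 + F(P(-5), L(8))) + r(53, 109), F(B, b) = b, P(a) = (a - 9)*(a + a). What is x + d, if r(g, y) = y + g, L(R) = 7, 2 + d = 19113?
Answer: 22919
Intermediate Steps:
d = 19111 (d = -2 + 19113 = 19111)
P(a) = 2*a*(-9 + a) (P(a) = (-9 + a)*(2*a) = 2*a*(-9 + a))
r(g, y) = g + y
x = 3808 (x = (3639 + 7) + (53 + 109) = 3646 + 162 = 3808)
x + d = 3808 + 19111 = 22919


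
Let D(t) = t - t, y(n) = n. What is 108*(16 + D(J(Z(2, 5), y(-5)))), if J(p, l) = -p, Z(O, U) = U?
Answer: 1728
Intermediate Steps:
D(t) = 0
108*(16 + D(J(Z(2, 5), y(-5)))) = 108*(16 + 0) = 108*16 = 1728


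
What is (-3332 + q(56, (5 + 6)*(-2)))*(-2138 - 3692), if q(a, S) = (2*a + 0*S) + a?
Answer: 18446120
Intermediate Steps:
q(a, S) = 3*a (q(a, S) = (2*a + 0) + a = 2*a + a = 3*a)
(-3332 + q(56, (5 + 6)*(-2)))*(-2138 - 3692) = (-3332 + 3*56)*(-2138 - 3692) = (-3332 + 168)*(-5830) = -3164*(-5830) = 18446120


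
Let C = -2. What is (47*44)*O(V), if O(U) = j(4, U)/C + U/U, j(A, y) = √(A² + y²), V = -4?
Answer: 2068 - 4136*√2 ≈ -3781.2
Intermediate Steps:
O(U) = 1 - √(16 + U²)/2 (O(U) = √(4² + U²)/(-2) + U/U = √(16 + U²)*(-½) + 1 = -√(16 + U²)/2 + 1 = 1 - √(16 + U²)/2)
(47*44)*O(V) = (47*44)*(1 - √(16 + (-4)²)/2) = 2068*(1 - √(16 + 16)/2) = 2068*(1 - 2*√2) = 2068 - 4136*√2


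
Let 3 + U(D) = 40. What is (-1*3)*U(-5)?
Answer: -111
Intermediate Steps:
U(D) = 37 (U(D) = -3 + 40 = 37)
(-1*3)*U(-5) = -1*3*37 = -3*37 = -111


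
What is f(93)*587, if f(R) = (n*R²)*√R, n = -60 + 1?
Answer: -299540817*√93 ≈ -2.8887e+9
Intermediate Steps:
n = -59
f(R) = -59*R^(5/2) (f(R) = (-59*R²)*√R = -59*R^(5/2))
f(93)*587 = -510291*√93*587 = -299540817*√93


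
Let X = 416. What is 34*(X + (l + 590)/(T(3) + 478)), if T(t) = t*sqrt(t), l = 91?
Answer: 3242363420/228457 - 69462*sqrt(3)/228457 ≈ 14192.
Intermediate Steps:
T(t) = t**(3/2)
34*(X + (l + 590)/(T(3) + 478)) = 34*(416 + (91 + 590)/(3**(3/2) + 478)) = 34*(416 + 681/(3*sqrt(3) + 478)) = 34*(416 + 681/(478 + 3*sqrt(3))) = 14144 + 23154/(478 + 3*sqrt(3))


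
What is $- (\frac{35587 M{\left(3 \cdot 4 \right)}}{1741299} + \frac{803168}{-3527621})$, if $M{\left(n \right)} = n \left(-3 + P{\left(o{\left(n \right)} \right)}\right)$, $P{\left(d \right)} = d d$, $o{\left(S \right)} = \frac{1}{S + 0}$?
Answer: $\frac{70889307937921}{73711715036148} \approx 0.96171$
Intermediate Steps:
$o{\left(S \right)} = \frac{1}{S}$
$P{\left(d \right)} = d^{2}$
$M{\left(n \right)} = n \left(-3 + \frac{1}{n^{2}}\right)$ ($M{\left(n \right)} = n \left(-3 + \left(\frac{1}{n}\right)^{2}\right) = n \left(-3 + \frac{1}{n^{2}}\right)$)
$- (\frac{35587 M{\left(3 \cdot 4 \right)}}{1741299} + \frac{803168}{-3527621}) = - (\frac{35587 \left(\frac{1}{3 \cdot 4} - 3 \cdot 3 \cdot 4\right)}{1741299} + \frac{803168}{-3527621}) = - (35587 \left(\frac{1}{12} - 36\right) \frac{1}{1741299} + 803168 \left(- \frac{1}{3527621}\right)) = - (35587 \left(\frac{1}{12} - 36\right) \frac{1}{1741299} - \frac{803168}{3527621}) = - (35587 \left(- \frac{431}{12}\right) \frac{1}{1741299} - \frac{803168}{3527621}) = - (\left(- \frac{15337997}{12}\right) \frac{1}{1741299} - \frac{803168}{3527621}) = - (- \frac{15337997}{20895588} - \frac{803168}{3527621}) = \left(-1\right) \left(- \frac{70889307937921}{73711715036148}\right) = \frac{70889307937921}{73711715036148}$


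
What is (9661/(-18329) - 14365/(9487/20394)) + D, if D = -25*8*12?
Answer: -5787081346597/173887223 ≈ -33281.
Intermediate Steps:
D = -2400 (D = -200*12 = -2400)
(9661/(-18329) - 14365/(9487/20394)) + D = (9661/(-18329) - 14365/(9487/20394)) - 2400 = (9661*(-1/18329) - 14365/(9487*(1/20394))) - 2400 = (-9661/18329 - 14365/9487/20394) - 2400 = (-9661/18329 - 14365*20394/9487) - 2400 = (-9661/18329 - 292959810/9487) - 2400 = -5369752011397/173887223 - 2400 = -5787081346597/173887223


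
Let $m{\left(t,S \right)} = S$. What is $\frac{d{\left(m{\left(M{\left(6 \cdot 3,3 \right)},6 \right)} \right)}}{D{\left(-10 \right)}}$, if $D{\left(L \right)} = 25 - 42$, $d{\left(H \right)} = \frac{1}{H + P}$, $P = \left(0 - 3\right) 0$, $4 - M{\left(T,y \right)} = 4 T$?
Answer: $- \frac{1}{102} \approx -0.0098039$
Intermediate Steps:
$M{\left(T,y \right)} = 4 - 4 T$
$P = 0$ ($P = \left(-3\right) 0 = 0$)
$d{\left(H \right)} = \frac{1}{H}$ ($d{\left(H \right)} = \frac{1}{H + 0} = \frac{1}{H}$)
$D{\left(L \right)} = -17$ ($D{\left(L \right)} = 25 - 42 = -17$)
$\frac{d{\left(m{\left(M{\left(6 \cdot 3,3 \right)},6 \right)} \right)}}{D{\left(-10 \right)}} = \frac{1}{6 \left(-17\right)} = \frac{1}{6} \left(- \frac{1}{17}\right) = - \frac{1}{102}$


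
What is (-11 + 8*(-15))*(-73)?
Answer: 9563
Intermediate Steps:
(-11 + 8*(-15))*(-73) = (-11 - 120)*(-73) = -131*(-73) = 9563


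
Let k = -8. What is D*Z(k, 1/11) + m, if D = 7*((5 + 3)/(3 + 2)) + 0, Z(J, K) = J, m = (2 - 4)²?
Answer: -428/5 ≈ -85.600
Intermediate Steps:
m = 4 (m = (-2)² = 4)
D = 56/5 (D = 7*(8/5) + 0 = 56/5 + 0 = 56/5 ≈ 11.200)
D*Z(k, 1/11) + m = (56/5)*(-8) + 4 = -448/5 + 4 = -428/5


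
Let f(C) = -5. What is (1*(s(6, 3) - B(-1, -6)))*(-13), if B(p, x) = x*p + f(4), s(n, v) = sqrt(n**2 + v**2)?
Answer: 13 - 39*sqrt(5) ≈ -74.207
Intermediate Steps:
B(p, x) = -5 + p*x (B(p, x) = x*p - 5 = p*x - 5 = -5 + p*x)
(1*(s(6, 3) - B(-1, -6)))*(-13) = (1*(sqrt(6**2 + 3**2) - (-5 - 1*(-6))))*(-13) = (1*(sqrt(36 + 9) - (-5 + 6)))*(-13) = (1*(sqrt(45) - 1*1))*(-13) = (1*(3*sqrt(5) - 1))*(-13) = (1*(-1 + 3*sqrt(5)))*(-13) = (-1 + 3*sqrt(5))*(-13) = 13 - 39*sqrt(5)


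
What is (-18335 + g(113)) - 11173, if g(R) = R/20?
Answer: -590047/20 ≈ -29502.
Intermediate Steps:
g(R) = R/20 (g(R) = R*(1/20) = R/20)
(-18335 + g(113)) - 11173 = (-18335 + (1/20)*113) - 11173 = (-18335 + 113/20) - 11173 = -366587/20 - 11173 = -590047/20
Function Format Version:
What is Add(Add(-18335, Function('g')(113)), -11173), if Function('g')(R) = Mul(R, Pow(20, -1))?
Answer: Rational(-590047, 20) ≈ -29502.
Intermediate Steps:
Function('g')(R) = Mul(Rational(1, 20), R) (Function('g')(R) = Mul(R, Rational(1, 20)) = Mul(Rational(1, 20), R))
Add(Add(-18335, Function('g')(113)), -11173) = Add(Add(-18335, Mul(Rational(1, 20), 113)), -11173) = Add(Add(-18335, Rational(113, 20)), -11173) = Add(Rational(-366587, 20), -11173) = Rational(-590047, 20)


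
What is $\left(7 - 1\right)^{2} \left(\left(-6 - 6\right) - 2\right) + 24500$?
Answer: $23996$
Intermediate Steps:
$\left(7 - 1\right)^{2} \left(\left(-6 - 6\right) - 2\right) + 24500 = 6^{2} \left(-12 - 2\right) + 24500 = 36 \left(-14\right) + 24500 = -504 + 24500 = 23996$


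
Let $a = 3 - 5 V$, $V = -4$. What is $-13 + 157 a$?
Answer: $3598$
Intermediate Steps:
$a = 23$ ($a = 3 - -20 = 3 + 20 = 23$)
$-13 + 157 a = -13 + 157 \cdot 23 = -13 + 3611 = 3598$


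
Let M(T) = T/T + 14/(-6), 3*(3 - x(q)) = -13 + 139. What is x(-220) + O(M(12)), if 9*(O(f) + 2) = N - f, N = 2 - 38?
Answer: -1211/27 ≈ -44.852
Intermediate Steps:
x(q) = -39 (x(q) = 3 - (-13 + 139)/3 = 3 - ⅓*126 = 3 - 42 = -39)
M(T) = -4/3 (M(T) = 1 + 14*(-⅙) = 1 - 7/3 = -4/3)
N = -36
O(f) = -6 - f/9 (O(f) = -2 + (-36 - f)/9 = -2 + (-4 - f/9) = -6 - f/9)
x(-220) + O(M(12)) = -39 + (-6 - ⅑*(-4/3)) = -39 + (-6 + 4/27) = -39 - 158/27 = -1211/27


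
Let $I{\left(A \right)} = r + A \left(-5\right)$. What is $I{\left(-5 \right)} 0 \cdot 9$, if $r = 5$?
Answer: $0$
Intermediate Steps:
$I{\left(A \right)} = 5 - 5 A$ ($I{\left(A \right)} = 5 + A \left(-5\right) = 5 - 5 A$)
$I{\left(-5 \right)} 0 \cdot 9 = \left(5 - -25\right) 0 \cdot 9 = \left(5 + 25\right) 0 \cdot 9 = 30 \cdot 0 \cdot 9 = 0 \cdot 9 = 0$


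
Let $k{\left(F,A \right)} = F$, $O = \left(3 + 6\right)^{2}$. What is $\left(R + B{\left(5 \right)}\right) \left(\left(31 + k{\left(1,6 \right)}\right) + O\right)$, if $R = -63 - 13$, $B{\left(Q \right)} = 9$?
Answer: $-7571$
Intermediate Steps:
$O = 81$ ($O = 9^{2} = 81$)
$R = -76$
$\left(R + B{\left(5 \right)}\right) \left(\left(31 + k{\left(1,6 \right)}\right) + O\right) = \left(-76 + 9\right) \left(\left(31 + 1\right) + 81\right) = - 67 \left(32 + 81\right) = \left(-67\right) 113 = -7571$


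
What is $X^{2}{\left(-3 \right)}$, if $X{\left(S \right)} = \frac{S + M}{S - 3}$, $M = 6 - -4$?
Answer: $\frac{49}{36} \approx 1.3611$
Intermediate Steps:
$M = 10$ ($M = 6 + 4 = 10$)
$X{\left(S \right)} = \frac{10 + S}{-3 + S}$ ($X{\left(S \right)} = \frac{S + 10}{S - 3} = \frac{10 + S}{-3 + S}$)
$X^{2}{\left(-3 \right)} = \left(\frac{10 - 3}{-3 - 3}\right)^{2} = \left(\frac{1}{-6} \cdot 7\right)^{2} = \left(\left(- \frac{1}{6}\right) 7\right)^{2} = \left(- \frac{7}{6}\right)^{2} = \frac{49}{36}$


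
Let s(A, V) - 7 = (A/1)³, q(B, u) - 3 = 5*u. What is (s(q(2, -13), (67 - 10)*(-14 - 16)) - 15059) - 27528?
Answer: -280908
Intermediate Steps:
q(B, u) = 3 + 5*u
s(A, V) = 7 + A³ (s(A, V) = 7 + (A/1)³ = 7 + (A*1)³ = 7 + A³)
(s(q(2, -13), (67 - 10)*(-14 - 16)) - 15059) - 27528 = ((7 + (3 + 5*(-13))³) - 15059) - 27528 = ((7 + (3 - 65)³) - 15059) - 27528 = ((7 + (-62)³) - 15059) - 27528 = ((7 - 238328) - 15059) - 27528 = (-238321 - 15059) - 27528 = -253380 - 27528 = -280908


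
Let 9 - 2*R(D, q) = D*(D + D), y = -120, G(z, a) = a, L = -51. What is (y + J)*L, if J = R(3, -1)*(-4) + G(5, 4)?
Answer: 4998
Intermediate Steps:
R(D, q) = 9/2 - D² (R(D, q) = 9/2 - D*(D + D)/2 = 9/2 - D*2*D/2 = 9/2 - D²)
J = 22 (J = (9/2 - 1*3²)*(-4) + 4 = (9/2 - 1*9)*(-4) + 4 = (9/2 - 9)*(-4) + 4 = -9/2*(-4) + 4 = 18 + 4 = 22)
(y + J)*L = (-120 + 22)*(-51) = -98*(-51) = 4998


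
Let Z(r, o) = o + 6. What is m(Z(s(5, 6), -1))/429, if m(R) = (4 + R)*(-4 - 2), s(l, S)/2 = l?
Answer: -18/143 ≈ -0.12587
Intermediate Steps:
s(l, S) = 2*l
Z(r, o) = 6 + o
m(R) = -24 - 6*R (m(R) = (4 + R)*(-6) = -24 - 6*R)
m(Z(s(5, 6), -1))/429 = (-24 - 6*(6 - 1))/429 = (-24 - 6*5)*(1/429) = (-24 - 30)*(1/429) = -54*1/429 = -18/143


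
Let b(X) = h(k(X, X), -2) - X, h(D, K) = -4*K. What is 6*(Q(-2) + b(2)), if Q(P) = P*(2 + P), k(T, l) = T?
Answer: 36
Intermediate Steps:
b(X) = 8 - X (b(X) = -4*(-2) - X = 8 - X)
6*(Q(-2) + b(2)) = 6*(-2*(2 - 2) + (8 - 1*2)) = 6*(-2*0 + (8 - 2)) = 6*(0 + 6) = 6*6 = 36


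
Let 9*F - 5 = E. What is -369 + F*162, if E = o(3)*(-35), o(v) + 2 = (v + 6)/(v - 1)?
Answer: -1854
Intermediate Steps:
o(v) = -2 + (6 + v)/(-1 + v) (o(v) = -2 + (v + 6)/(v - 1) = -2 + (6 + v)/(-1 + v))
E = -175/2 (E = ((8 - 1*3)/(-1 + 3))*(-35) = ((8 - 3)/2)*(-35) = ((1/2)*5)*(-35) = (5/2)*(-35) = -175/2 ≈ -87.500)
F = -55/6 (F = 5/9 + (1/9)*(-175/2) = 5/9 - 175/18 = -55/6 ≈ -9.1667)
-369 + F*162 = -369 - 55/6*162 = -369 - 1485 = -1854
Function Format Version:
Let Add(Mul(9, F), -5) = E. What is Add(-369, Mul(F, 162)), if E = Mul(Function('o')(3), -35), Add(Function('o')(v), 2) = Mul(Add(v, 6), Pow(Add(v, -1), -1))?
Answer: -1854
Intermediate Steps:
Function('o')(v) = Add(-2, Mul(Pow(Add(-1, v), -1), Add(6, v))) (Function('o')(v) = Add(-2, Mul(Add(v, 6), Pow(Add(v, -1), -1))) = Add(-2, Mul(Add(6, v), Pow(Add(-1, v), -1))) = Add(-2, Mul(Pow(Add(-1, v), -1), Add(6, v))))
E = Rational(-175, 2) (E = Mul(Mul(Pow(Add(-1, 3), -1), Add(8, Mul(-1, 3))), -35) = Mul(Mul(Pow(2, -1), Add(8, -3)), -35) = Mul(Mul(Rational(1, 2), 5), -35) = Mul(Rational(5, 2), -35) = Rational(-175, 2) ≈ -87.500)
F = Rational(-55, 6) (F = Add(Rational(5, 9), Mul(Rational(1, 9), Rational(-175, 2))) = Add(Rational(5, 9), Rational(-175, 18)) = Rational(-55, 6) ≈ -9.1667)
Add(-369, Mul(F, 162)) = Add(-369, Mul(Rational(-55, 6), 162)) = Add(-369, -1485) = -1854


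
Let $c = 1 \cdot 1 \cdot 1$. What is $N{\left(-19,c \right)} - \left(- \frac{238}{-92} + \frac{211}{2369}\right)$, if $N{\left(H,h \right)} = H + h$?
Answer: $- \frac{97963}{4738} \approx -20.676$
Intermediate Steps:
$c = 1$ ($c = 1 \cdot 1 = 1$)
$N{\left(-19,c \right)} - \left(- \frac{238}{-92} + \frac{211}{2369}\right) = \left(-19 + 1\right) - \left(- \frac{238}{-92} + \frac{211}{2369}\right) = -18 - \left(\left(-238\right) \left(- \frac{1}{92}\right) + 211 \cdot \frac{1}{2369}\right) = -18 - \left(\frac{119}{46} + \frac{211}{2369}\right) = -18 - \frac{12679}{4738} = - \frac{97963}{4738}$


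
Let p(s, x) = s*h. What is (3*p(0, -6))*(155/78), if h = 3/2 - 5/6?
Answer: 0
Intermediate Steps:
h = 2/3 (h = 3*(1/2) - 5*1/6 = 3/2 - 5/6 = 2/3 ≈ 0.66667)
p(s, x) = 2*s/3 (p(s, x) = s*(2/3) = 2*s/3)
(3*p(0, -6))*(155/78) = (3*((2/3)*0))*(155/78) = (3*0)*(155*(1/78)) = 0*(155/78) = 0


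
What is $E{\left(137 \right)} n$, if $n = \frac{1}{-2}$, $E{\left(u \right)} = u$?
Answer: $- \frac{137}{2} \approx -68.5$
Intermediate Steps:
$n = - \frac{1}{2} \approx -0.5$
$E{\left(137 \right)} n = 137 \left(- \frac{1}{2}\right) = - \frac{137}{2}$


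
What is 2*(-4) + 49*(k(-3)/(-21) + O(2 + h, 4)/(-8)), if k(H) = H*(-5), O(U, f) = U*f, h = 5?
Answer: -429/2 ≈ -214.50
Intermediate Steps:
k(H) = -5*H
2*(-4) + 49*(k(-3)/(-21) + O(2 + h, 4)/(-8)) = 2*(-4) + 49*(-5*(-3)/(-21) + ((2 + 5)*4)/(-8)) = -8 + 49*(15*(-1/21) + (7*4)*(-⅛)) = -8 + 49*(-5/7 + 28*(-⅛)) = -8 + 49*(-5/7 - 7/2) = -8 + 49*(-59/14) = -8 - 413/2 = -429/2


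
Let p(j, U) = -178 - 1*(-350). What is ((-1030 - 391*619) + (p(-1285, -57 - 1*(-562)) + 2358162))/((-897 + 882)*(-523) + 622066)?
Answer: 2115275/629911 ≈ 3.3581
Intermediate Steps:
p(j, U) = 172 (p(j, U) = -178 + 350 = 172)
((-1030 - 391*619) + (p(-1285, -57 - 1*(-562)) + 2358162))/((-897 + 882)*(-523) + 622066) = ((-1030 - 391*619) + (172 + 2358162))/((-897 + 882)*(-523) + 622066) = ((-1030 - 242029) + 2358334)/(-15*(-523) + 622066) = (-243059 + 2358334)/(7845 + 622066) = 2115275/629911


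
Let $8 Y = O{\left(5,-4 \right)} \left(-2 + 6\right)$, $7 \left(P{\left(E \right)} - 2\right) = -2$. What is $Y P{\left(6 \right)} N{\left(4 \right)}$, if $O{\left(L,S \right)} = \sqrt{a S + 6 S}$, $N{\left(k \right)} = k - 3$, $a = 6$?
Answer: $\frac{24 i \sqrt{3}}{7} \approx 5.9385 i$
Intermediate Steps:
$P{\left(E \right)} = \frac{12}{7}$ ($P{\left(E \right)} = 2 + \frac{1}{7} \left(-2\right) = 2 - \frac{2}{7} = \frac{12}{7}$)
$N{\left(k \right)} = -3 + k$
$O{\left(L,S \right)} = 2 \sqrt{3} \sqrt{S}$ ($O{\left(L,S \right)} = \sqrt{6 S + 6 S} = \sqrt{12 S} = 2 \sqrt{3} \sqrt{S}$)
$Y = 2 i \sqrt{3}$ ($Y = \frac{2 \sqrt{3} \sqrt{-4} \left(-2 + 6\right)}{8} = \frac{2 \sqrt{3} \cdot 2 i 4}{8} = \frac{4 i \sqrt{3} \cdot 4}{8} = \frac{16 i \sqrt{3}}{8} = 2 i \sqrt{3} \approx 3.4641 i$)
$Y P{\left(6 \right)} N{\left(4 \right)} = 2 i \sqrt{3} \frac{12 \left(-3 + 4\right)}{7} = 2 i \sqrt{3} \cdot \frac{12}{7} \cdot 1 = 2 i \sqrt{3} \cdot \frac{12}{7} = \frac{24 i \sqrt{3}}{7}$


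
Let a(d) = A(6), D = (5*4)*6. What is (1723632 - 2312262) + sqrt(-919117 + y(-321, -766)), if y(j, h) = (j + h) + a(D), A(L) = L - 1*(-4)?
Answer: -588630 + I*sqrt(920194) ≈ -5.8863e+5 + 959.27*I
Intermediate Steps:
D = 120 (D = 20*6 = 120)
A(L) = 4 + L (A(L) = L + 4 = 4 + L)
a(d) = 10 (a(d) = 4 + 6 = 10)
y(j, h) = 10 + h + j (y(j, h) = (j + h) + 10 = (h + j) + 10 = 10 + h + j)
(1723632 - 2312262) + sqrt(-919117 + y(-321, -766)) = (1723632 - 2312262) + sqrt(-919117 + (10 - 766 - 321)) = -588630 + sqrt(-919117 - 1077) = -588630 + sqrt(-920194) = -588630 + I*sqrt(920194)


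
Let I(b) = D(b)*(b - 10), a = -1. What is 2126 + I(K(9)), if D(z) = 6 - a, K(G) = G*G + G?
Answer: 2686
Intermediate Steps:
K(G) = G + G**2 (K(G) = G**2 + G = G + G**2)
D(z) = 7 (D(z) = 6 - 1*(-1) = 6 + 1 = 7)
I(b) = -70 + 7*b (I(b) = 7*(b - 10) = 7*(-10 + b) = -70 + 7*b)
2126 + I(K(9)) = 2126 + (-70 + 7*(9*(1 + 9))) = 2126 + (-70 + 7*(9*10)) = 2126 + (-70 + 7*90) = 2126 + (-70 + 630) = 2126 + 560 = 2686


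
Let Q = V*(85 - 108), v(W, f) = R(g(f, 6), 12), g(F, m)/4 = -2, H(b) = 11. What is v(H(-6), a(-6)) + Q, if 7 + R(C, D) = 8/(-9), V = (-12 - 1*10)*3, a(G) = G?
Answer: 13591/9 ≈ 1510.1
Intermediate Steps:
V = -66 (V = (-12 - 10)*3 = -22*3 = -66)
g(F, m) = -8 (g(F, m) = 4*(-2) = -8)
R(C, D) = -71/9 (R(C, D) = -7 + 8/(-9) = -7 + 8*(-⅑) = -7 - 8/9 = -71/9)
v(W, f) = -71/9
Q = 1518 (Q = -66*(85 - 108) = -66*(-23) = 1518)
v(H(-6), a(-6)) + Q = -71/9 + 1518 = 13591/9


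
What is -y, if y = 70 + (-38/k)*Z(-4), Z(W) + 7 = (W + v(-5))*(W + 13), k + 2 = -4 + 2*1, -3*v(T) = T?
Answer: 196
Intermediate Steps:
v(T) = -T/3
k = -4 (k = -2 + (-4 + 2*1) = -2 + (-4 + 2) = -2 - 2 = -4)
Z(W) = -7 + (13 + W)*(5/3 + W) (Z(W) = -7 + (W - 1/3*(-5))*(W + 13) = -7 + (W + 5/3)*(13 + W) = -7 + (5/3 + W)*(13 + W) = -7 + (13 + W)*(5/3 + W))
y = -196 (y = 70 + (-38/(-4))*(44/3 + (-4)**2 + (44/3)*(-4)) = 70 + (-38*(-1/4))*(44/3 + 16 - 176/3) = 70 + (19/2)*(-28) = 70 - 266 = -196)
-y = -1*(-196) = 196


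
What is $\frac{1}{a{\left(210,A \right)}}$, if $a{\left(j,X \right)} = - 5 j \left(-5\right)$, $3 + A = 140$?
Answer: $\frac{1}{5250} \approx 0.00019048$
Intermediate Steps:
$A = 137$ ($A = -3 + 140 = 137$)
$a{\left(j,X \right)} = 25 j$
$\frac{1}{a{\left(210,A \right)}} = \frac{1}{25 \cdot 210} = \frac{1}{5250}$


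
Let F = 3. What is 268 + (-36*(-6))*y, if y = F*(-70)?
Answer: -45092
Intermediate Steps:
y = -210 (y = 3*(-70) = -210)
268 + (-36*(-6))*y = 268 - 36*(-6)*(-210) = 268 + 216*(-210) = 268 - 45360 = -45092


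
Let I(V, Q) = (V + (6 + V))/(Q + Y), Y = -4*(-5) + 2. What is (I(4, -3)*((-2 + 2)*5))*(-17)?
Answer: 0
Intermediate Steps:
Y = 22 (Y = 20 + 2 = 22)
I(V, Q) = (6 + 2*V)/(22 + Q) (I(V, Q) = (V + (6 + V))/(Q + 22) = (6 + 2*V)/(22 + Q))
(I(4, -3)*((-2 + 2)*5))*(-17) = ((2*(3 + 4)/(22 - 3))*((-2 + 2)*5))*(-17) = ((2*7/19)*(0*5))*(-17) = ((2*(1/19)*7)*0)*(-17) = ((14/19)*0)*(-17) = 0*(-17) = 0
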